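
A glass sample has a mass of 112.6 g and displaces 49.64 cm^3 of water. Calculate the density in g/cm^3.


Use the definition of density:
  rho = mass / volume
  rho = 112.6 / 49.64 = 2.268 g/cm^3

2.268 g/cm^3


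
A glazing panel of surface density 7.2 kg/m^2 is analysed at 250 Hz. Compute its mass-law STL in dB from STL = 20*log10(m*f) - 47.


Mass law: STL = 20 * log10(m * f) - 47
  m * f = 7.2 * 250 = 1800
  log10(1800) = 3.25527
  STL = 20 * 3.25527 - 47 = 65.1054 - 47 = 18.1 dB

18.1 dB


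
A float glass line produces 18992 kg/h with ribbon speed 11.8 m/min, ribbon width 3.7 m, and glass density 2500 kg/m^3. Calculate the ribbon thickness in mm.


Ribbon cross-section from mass balance:
  Volume rate = throughput / density = 18992 / 2500 = 7.5968 m^3/h
  thickness = volume rate / (speed * 60 * width), i.e.
  thickness = throughput / (60 * speed * width * density) * 1000
  thickness = 18992 / (60 * 11.8 * 3.7 * 2500) * 1000 = 2.9 mm

2.9 mm


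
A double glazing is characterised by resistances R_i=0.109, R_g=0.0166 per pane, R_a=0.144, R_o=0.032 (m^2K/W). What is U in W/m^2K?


Total thermal resistance (series):
  R_total = R_in + R_glass + R_air + R_glass + R_out
  R_total = 0.109 + 0.0166 + 0.144 + 0.0166 + 0.032 = 0.3182 m^2K/W
U-value = 1 / R_total = 1 / 0.3182 = 3.143 W/m^2K

3.143 W/m^2K


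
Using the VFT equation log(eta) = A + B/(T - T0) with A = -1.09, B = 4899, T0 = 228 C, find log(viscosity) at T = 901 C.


VFT equation: log(eta) = A + B / (T - T0)
  T - T0 = 901 - 228 = 673
  B / (T - T0) = 4899 / 673 = 7.279
  log(eta) = -1.09 + 7.279 = 6.189

6.189


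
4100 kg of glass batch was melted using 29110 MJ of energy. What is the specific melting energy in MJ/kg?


Rearrange E = m * s for s:
  s = E / m
  s = 29110 / 4100 = 7.1 MJ/kg

7.1 MJ/kg


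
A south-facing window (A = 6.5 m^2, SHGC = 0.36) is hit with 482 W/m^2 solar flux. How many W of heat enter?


Solar heat gain: Q = Area * SHGC * Irradiance
  Q = 6.5 * 0.36 * 482 = 1127.9 W

1127.9 W


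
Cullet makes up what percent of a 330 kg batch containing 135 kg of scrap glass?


Cullet ratio = (cullet mass / total batch mass) * 100
  Ratio = 135 / 330 * 100 = 40.91%

40.91%


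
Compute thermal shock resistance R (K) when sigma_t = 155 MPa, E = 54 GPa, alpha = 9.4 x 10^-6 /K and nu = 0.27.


Thermal shock resistance: R = sigma * (1 - nu) / (E * alpha)
  Numerator = 155 * (1 - 0.27) = 113.15
  Denominator = 54 * 1000 * (9.4 x 10^-6) = 0.5076
  R = 113.15 / 0.5076 = 222.9 K

222.9 K


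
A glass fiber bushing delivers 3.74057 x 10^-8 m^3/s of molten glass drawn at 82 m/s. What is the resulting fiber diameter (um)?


Cross-sectional area from continuity:
  A = Q / v = 3.74057 x 10^-8 / 82 = 4.561671 x 10^-10 m^2
Diameter from circular cross-section:
  d = sqrt(4A / pi) * 10^6 (m -> um)
  d = sqrt(4 * 4.561671 x 10^-10 / pi) * 10^6 = 24.1 um

24.1 um


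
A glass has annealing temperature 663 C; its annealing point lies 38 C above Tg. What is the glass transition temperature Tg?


Rearrange T_anneal = Tg + offset for Tg:
  Tg = T_anneal - offset = 663 - 38 = 625 C

625 C


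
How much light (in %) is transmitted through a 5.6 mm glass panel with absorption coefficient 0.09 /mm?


Beer-Lambert law: T = exp(-alpha * thickness)
  exponent = -0.09 * 5.6 = -0.504
  T = exp(-0.504) = 0.6041
  Percentage = 0.6041 * 100 = 60.41%

60.41%


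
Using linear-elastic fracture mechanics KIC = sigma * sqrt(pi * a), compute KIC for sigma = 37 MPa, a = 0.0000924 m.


Fracture toughness: KIC = sigma * sqrt(pi * a)
  pi * a = pi * 0.0000924 = 0.000290283
  sqrt(pi * a) = 0.017038
  KIC = 37 * 0.017038 = 0.63 MPa*sqrt(m)

0.63 MPa*sqrt(m)


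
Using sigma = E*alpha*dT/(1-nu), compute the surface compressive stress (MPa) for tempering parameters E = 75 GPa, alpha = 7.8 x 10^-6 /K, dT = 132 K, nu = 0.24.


Tempering stress: sigma = E * alpha * dT / (1 - nu)
  E (MPa) = 75 * 1000 = 75000
  Numerator = 75000 * (7.8 x 10^-6) * 132 = 77.22
  Denominator = 1 - 0.24 = 0.76
  sigma = 77.22 / 0.76 = 101.6 MPa

101.6 MPa


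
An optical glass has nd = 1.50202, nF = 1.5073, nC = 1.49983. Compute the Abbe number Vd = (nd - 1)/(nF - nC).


Abbe number formula: Vd = (nd - 1) / (nF - nC)
  nd - 1 = 1.50202 - 1 = 0.50202
  nF - nC = 1.5073 - 1.49983 = 0.00747
  Vd = 0.50202 / 0.00747 = 67.2

67.2


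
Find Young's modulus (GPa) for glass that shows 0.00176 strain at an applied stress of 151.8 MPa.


Young's modulus: E = stress / strain
  E = 151.8 MPa / 0.00176 = 86250 MPa
Convert to GPa: 86250 / 1000 = 86.25 GPa

86.25 GPa


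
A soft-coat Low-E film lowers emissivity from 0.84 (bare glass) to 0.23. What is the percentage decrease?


Percentage reduction = (1 - coated/uncoated) * 100
  Ratio = 0.23 / 0.84 = 0.2738
  Reduction = (1 - 0.2738) * 100 = 72.6%

72.6%


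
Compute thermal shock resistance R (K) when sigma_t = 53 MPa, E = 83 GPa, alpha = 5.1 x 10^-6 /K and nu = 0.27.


Thermal shock resistance: R = sigma * (1 - nu) / (E * alpha)
  Numerator = 53 * (1 - 0.27) = 38.69
  Denominator = 83 * 1000 * (5.1 x 10^-6) = 0.4233
  R = 38.69 / 0.4233 = 91.4 K

91.4 K


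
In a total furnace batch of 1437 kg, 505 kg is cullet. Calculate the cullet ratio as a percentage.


Cullet ratio = (cullet mass / total batch mass) * 100
  Ratio = 505 / 1437 * 100 = 35.14%

35.14%


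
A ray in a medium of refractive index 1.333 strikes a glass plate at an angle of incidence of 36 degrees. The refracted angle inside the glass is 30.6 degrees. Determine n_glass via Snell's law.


Apply Snell's law: n1 * sin(theta1) = n2 * sin(theta2)
  n2 = n1 * sin(theta1) / sin(theta2)
  sin(36) = 0.587785
  sin(30.6) = 0.509041
  n2 = 1.333 * 0.587785 / 0.509041 = 1.5392

1.5392


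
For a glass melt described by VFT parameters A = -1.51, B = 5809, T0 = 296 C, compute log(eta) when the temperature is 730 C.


VFT equation: log(eta) = A + B / (T - T0)
  T - T0 = 730 - 296 = 434
  B / (T - T0) = 5809 / 434 = 13.385
  log(eta) = -1.51 + 13.385 = 11.875

11.875


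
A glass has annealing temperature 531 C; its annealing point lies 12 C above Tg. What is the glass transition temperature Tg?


Rearrange T_anneal = Tg + offset for Tg:
  Tg = T_anneal - offset = 531 - 12 = 519 C

519 C


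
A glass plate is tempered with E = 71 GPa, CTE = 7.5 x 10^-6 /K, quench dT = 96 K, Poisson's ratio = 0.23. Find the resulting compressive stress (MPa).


Tempering stress: sigma = E * alpha * dT / (1 - nu)
  E (MPa) = 71 * 1000 = 71000
  Numerator = 71000 * (7.5 x 10^-6) * 96 = 51.12
  Denominator = 1 - 0.23 = 0.77
  sigma = 51.12 / 0.77 = 66.4 MPa

66.4 MPa


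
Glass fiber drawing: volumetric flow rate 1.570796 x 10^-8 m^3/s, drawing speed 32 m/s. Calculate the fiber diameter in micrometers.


Cross-sectional area from continuity:
  A = Q / v = 1.570796 x 10^-8 / 32 = 4.908738 x 10^-10 m^2
Diameter from circular cross-section:
  d = sqrt(4A / pi) * 10^6 (m -> um)
  d = sqrt(4 * 4.908738 x 10^-10 / pi) * 10^6 = 25.0 um

25.0 um


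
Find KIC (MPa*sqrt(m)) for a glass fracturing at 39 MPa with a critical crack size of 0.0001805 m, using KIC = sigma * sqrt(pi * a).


Fracture toughness: KIC = sigma * sqrt(pi * a)
  pi * a = pi * 0.0001805 = 0.000567057
  sqrt(pi * a) = 0.023813
  KIC = 39 * 0.023813 = 0.929 MPa*sqrt(m)

0.929 MPa*sqrt(m)


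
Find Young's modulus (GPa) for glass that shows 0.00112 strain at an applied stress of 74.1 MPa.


Young's modulus: E = stress / strain
  E = 74.1 MPa / 0.00112 = 66160.71 MPa
Convert to GPa: 66160.71 / 1000 = 66.16 GPa

66.16 GPa


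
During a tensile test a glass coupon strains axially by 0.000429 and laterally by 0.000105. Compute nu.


Poisson's ratio: nu = lateral strain / axial strain
  nu = 0.000105 / 0.000429 = 0.2448

0.2448


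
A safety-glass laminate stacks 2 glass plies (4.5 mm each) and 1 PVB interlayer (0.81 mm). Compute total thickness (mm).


Total thickness = glass contribution + PVB contribution
  Glass: 2 * 4.5 = 9.0 mm
  PVB: 1 * 0.81 = 0.81 mm
  Total = 9.0 + 0.81 = 9.81 mm

9.81 mm


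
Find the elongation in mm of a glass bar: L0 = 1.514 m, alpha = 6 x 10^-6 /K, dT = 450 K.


Thermal expansion formula: dL = alpha * L0 * dT
  dL = (6 x 10^-6) * 1.514 * 450 = 0.0040878 m
Convert to mm: 0.0040878 * 1000 = 4.0878 mm

4.0878 mm


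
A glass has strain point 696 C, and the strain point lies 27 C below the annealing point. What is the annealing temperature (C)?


T_anneal = T_strain + gap:
  T_anneal = 696 + 27 = 723 C

723 C


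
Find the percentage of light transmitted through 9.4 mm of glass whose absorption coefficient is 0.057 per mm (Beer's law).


Beer-Lambert law: T = exp(-alpha * thickness)
  exponent = -0.057 * 9.4 = -0.5358
  T = exp(-0.5358) = 0.5852
  Percentage = 0.5852 * 100 = 58.52%

58.52%


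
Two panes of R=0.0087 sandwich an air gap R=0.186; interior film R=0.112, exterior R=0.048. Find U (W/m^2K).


Total thermal resistance (series):
  R_total = R_in + R_glass + R_air + R_glass + R_out
  R_total = 0.112 + 0.0087 + 0.186 + 0.0087 + 0.048 = 0.3634 m^2K/W
U-value = 1 / R_total = 1 / 0.3634 = 2.752 W/m^2K

2.752 W/m^2K


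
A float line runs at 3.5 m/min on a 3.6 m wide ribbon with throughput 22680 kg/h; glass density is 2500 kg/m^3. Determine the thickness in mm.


Ribbon cross-section from mass balance:
  Volume rate = throughput / density = 22680 / 2500 = 9.072 m^3/h
  thickness = volume rate / (speed * 60 * width), i.e.
  thickness = throughput / (60 * speed * width * density) * 1000
  thickness = 22680 / (60 * 3.5 * 3.6 * 2500) * 1000 = 12.0 mm

12.0 mm


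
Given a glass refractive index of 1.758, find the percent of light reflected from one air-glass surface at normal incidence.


Fresnel reflectance at normal incidence:
  R = ((n - 1)/(n + 1))^2
  (n - 1)/(n + 1) = (1.758 - 1)/(1.758 + 1) = 0.274837
  R = 0.274837^2 = 0.0755354
  R(%) = 0.0755354 * 100 = 7.554%

7.554%


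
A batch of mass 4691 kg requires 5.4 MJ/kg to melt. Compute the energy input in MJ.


Total energy = mass * specific energy
  E = 4691 * 5.4 = 25331.4 MJ

25331.4 MJ


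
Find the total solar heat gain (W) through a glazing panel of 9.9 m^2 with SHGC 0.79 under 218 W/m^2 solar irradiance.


Solar heat gain: Q = Area * SHGC * Irradiance
  Q = 9.9 * 0.79 * 218 = 1705 W

1705 W


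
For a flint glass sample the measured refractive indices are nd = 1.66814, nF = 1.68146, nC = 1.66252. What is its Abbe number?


Abbe number formula: Vd = (nd - 1) / (nF - nC)
  nd - 1 = 1.66814 - 1 = 0.66814
  nF - nC = 1.68146 - 1.66252 = 0.01894
  Vd = 0.66814 / 0.01894 = 35.28

35.28


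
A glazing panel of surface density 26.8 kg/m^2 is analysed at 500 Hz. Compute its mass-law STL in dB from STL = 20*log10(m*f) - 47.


Mass law: STL = 20 * log10(m * f) - 47
  m * f = 26.8 * 500 = 13400
  log10(13400) = 4.1271
  STL = 20 * 4.1271 - 47 = 82.542 - 47 = 35.5 dB

35.5 dB


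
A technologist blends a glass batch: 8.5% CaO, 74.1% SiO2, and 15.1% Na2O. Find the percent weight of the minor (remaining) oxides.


Sum the three major oxides:
  SiO2 + Na2O + CaO = 74.1 + 15.1 + 8.5 = 97.7%
Subtract from 100%:
  Others = 100 - 97.7 = 2.3%

2.3%


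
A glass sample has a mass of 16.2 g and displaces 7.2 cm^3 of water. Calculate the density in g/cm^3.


Use the definition of density:
  rho = mass / volume
  rho = 16.2 / 7.2 = 2.25 g/cm^3

2.25 g/cm^3


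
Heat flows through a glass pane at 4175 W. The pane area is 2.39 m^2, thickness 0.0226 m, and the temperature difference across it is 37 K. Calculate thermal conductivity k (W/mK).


Fourier's law rearranged: k = Q * t / (A * dT)
  Numerator = 4175 * 0.0226 = 94.355
  Denominator = 2.39 * 37 = 88.43
  k = 94.355 / 88.43 = 1.067 W/mK

1.067 W/mK


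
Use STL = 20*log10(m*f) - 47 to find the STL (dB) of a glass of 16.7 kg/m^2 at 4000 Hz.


Mass law: STL = 20 * log10(m * f) - 47
  m * f = 16.7 * 4000 = 66800
  log10(66800) = 4.82478
  STL = 20 * 4.82478 - 47 = 96.4956 - 47 = 49.5 dB

49.5 dB


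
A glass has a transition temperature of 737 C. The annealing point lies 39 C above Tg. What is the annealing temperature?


The annealing temperature is Tg plus the offset:
  T_anneal = 737 + 39 = 776 C

776 C


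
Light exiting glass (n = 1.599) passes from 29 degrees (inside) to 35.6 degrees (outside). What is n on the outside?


Apply Snell's law: n1 * sin(theta1) = n2 * sin(theta2)
  n2 = n1 * sin(theta1) / sin(theta2)
  sin(29) = 0.48481
  sin(35.6) = 0.582123
  n2 = 1.599 * 0.48481 / 0.582123 = 1.3317

1.3317


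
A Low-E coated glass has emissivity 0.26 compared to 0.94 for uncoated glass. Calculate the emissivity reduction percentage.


Percentage reduction = (1 - coated/uncoated) * 100
  Ratio = 0.26 / 0.94 = 0.2766
  Reduction = (1 - 0.2766) * 100 = 72.3%

72.3%


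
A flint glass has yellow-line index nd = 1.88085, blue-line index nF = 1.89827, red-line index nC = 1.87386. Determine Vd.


Abbe number formula: Vd = (nd - 1) / (nF - nC)
  nd - 1 = 1.88085 - 1 = 0.88085
  nF - nC = 1.89827 - 1.87386 = 0.02441
  Vd = 0.88085 / 0.02441 = 36.09

36.09


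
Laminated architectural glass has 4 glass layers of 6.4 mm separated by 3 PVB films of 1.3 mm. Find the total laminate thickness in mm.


Total thickness = glass contribution + PVB contribution
  Glass: 4 * 6.4 = 25.6 mm
  PVB: 3 * 1.3 = 3.9 mm
  Total = 25.6 + 3.9 = 29.5 mm

29.5 mm


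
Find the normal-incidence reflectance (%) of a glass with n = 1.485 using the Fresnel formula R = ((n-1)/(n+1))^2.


Fresnel reflectance at normal incidence:
  R = ((n - 1)/(n + 1))^2
  (n - 1)/(n + 1) = (1.485 - 1)/(1.485 + 1) = 0.195171
  R = 0.195171^2 = 0.0380917
  R(%) = 0.0380917 * 100 = 3.809%

3.809%


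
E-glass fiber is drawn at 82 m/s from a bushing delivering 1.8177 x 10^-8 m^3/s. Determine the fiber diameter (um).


Cross-sectional area from continuity:
  A = Q / v = 1.8177 x 10^-8 / 82 = 2.216707 x 10^-10 m^2
Diameter from circular cross-section:
  d = sqrt(4A / pi) * 10^6 (m -> um)
  d = sqrt(4 * 2.216707 x 10^-10 / pi) * 10^6 = 16.8 um

16.8 um


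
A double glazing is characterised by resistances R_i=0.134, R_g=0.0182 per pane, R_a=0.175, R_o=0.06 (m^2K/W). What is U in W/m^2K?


Total thermal resistance (series):
  R_total = R_in + R_glass + R_air + R_glass + R_out
  R_total = 0.134 + 0.0182 + 0.175 + 0.0182 + 0.06 = 0.4054 m^2K/W
U-value = 1 / R_total = 1 / 0.4054 = 2.467 W/m^2K

2.467 W/m^2K


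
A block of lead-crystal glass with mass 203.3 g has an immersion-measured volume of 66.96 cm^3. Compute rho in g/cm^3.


Use the definition of density:
  rho = mass / volume
  rho = 203.3 / 66.96 = 3.036 g/cm^3

3.036 g/cm^3


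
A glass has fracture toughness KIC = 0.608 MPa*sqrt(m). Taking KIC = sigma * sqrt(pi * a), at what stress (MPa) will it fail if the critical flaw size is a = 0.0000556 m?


Rearrange KIC = sigma * sqrt(pi * a):
  sigma = KIC / sqrt(pi * a)
  sqrt(pi * 0.0000556) = 0.013216
  sigma = 0.608 / 0.013216 = 46.0 MPa

46.0 MPa


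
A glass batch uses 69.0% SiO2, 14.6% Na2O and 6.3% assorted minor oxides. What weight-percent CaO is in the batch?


Pieces sum to 100%:
  CaO = 100 - (SiO2 + Na2O + others)
  CaO = 100 - (69.0 + 14.6 + 6.3) = 10.1%

10.1%


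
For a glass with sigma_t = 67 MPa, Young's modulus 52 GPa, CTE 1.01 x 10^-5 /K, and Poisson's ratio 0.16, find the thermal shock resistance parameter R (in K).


Thermal shock resistance: R = sigma * (1 - nu) / (E * alpha)
  Numerator = 67 * (1 - 0.16) = 56.28
  Denominator = 52 * 1000 * (1.01 x 10^-5) = 0.5252
  R = 56.28 / 0.5252 = 107.2 K

107.2 K


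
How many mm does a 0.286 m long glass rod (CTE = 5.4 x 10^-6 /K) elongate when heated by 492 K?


Thermal expansion formula: dL = alpha * L0 * dT
  dL = (5.4 x 10^-6) * 0.286 * 492 = 0.00075984 m
Convert to mm: 0.00075984 * 1000 = 0.7598 mm

0.7598 mm


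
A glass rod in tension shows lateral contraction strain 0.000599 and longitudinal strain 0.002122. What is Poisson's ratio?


Poisson's ratio: nu = lateral strain / axial strain
  nu = 0.000599 / 0.002122 = 0.2823

0.2823


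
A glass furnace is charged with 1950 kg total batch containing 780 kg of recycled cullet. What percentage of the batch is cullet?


Cullet ratio = (cullet mass / total batch mass) * 100
  Ratio = 780 / 1950 * 100 = 40.0%

40.0%


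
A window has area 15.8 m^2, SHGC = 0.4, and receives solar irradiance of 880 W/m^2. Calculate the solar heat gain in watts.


Solar heat gain: Q = Area * SHGC * Irradiance
  Q = 15.8 * 0.4 * 880 = 5561.6 W

5561.6 W


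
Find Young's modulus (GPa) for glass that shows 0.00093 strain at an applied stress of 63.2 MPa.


Young's modulus: E = stress / strain
  E = 63.2 MPa / 0.00093 = 67956.99 MPa
Convert to GPa: 67956.99 / 1000 = 67.96 GPa

67.96 GPa


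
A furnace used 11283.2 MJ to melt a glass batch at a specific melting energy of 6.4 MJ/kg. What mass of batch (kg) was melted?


Rearrange E = m * s for m:
  m = E / s
  m = 11283.2 / 6.4 = 1763.0 kg

1763.0 kg


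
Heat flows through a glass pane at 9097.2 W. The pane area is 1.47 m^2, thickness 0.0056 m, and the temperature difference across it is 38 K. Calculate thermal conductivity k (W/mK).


Fourier's law rearranged: k = Q * t / (A * dT)
  Numerator = 9097.2 * 0.0056 = 50.94432
  Denominator = 1.47 * 38 = 55.86
  k = 50.94432 / 55.86 = 0.912 W/mK

0.912 W/mK


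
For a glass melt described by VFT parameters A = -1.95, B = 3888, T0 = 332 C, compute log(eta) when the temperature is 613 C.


VFT equation: log(eta) = A + B / (T - T0)
  T - T0 = 613 - 332 = 281
  B / (T - T0) = 3888 / 281 = 13.836
  log(eta) = -1.95 + 13.836 = 11.886

11.886


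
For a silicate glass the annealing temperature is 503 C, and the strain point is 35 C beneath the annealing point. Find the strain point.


Strain point = annealing point - difference:
  T_strain = 503 - 35 = 468 C

468 C


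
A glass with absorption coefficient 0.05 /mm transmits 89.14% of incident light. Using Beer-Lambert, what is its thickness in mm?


Rearrange T = exp(-alpha * thickness):
  thickness = -ln(T) / alpha
  T = 89.14/100 = 0.8914
  ln(T) = -0.11496
  -ln(T) = 0.11496
  thickness = 0.11496 / 0.05 = 2.3 mm

2.3 mm


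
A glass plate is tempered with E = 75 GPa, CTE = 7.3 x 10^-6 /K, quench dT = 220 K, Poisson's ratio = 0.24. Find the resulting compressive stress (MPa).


Tempering stress: sigma = E * alpha * dT / (1 - nu)
  E (MPa) = 75 * 1000 = 75000
  Numerator = 75000 * (7.3 x 10^-6) * 220 = 120.45
  Denominator = 1 - 0.24 = 0.76
  sigma = 120.45 / 0.76 = 158.5 MPa

158.5 MPa


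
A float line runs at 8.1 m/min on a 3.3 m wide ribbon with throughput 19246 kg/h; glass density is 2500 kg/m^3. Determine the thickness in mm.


Ribbon cross-section from mass balance:
  Volume rate = throughput / density = 19246 / 2500 = 7.6984 m^3/h
  thickness = volume rate / (speed * 60 * width), i.e.
  thickness = throughput / (60 * speed * width * density) * 1000
  thickness = 19246 / (60 * 8.1 * 3.3 * 2500) * 1000 = 4.8 mm

4.8 mm


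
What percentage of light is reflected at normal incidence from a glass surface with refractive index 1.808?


Fresnel reflectance at normal incidence:
  R = ((n - 1)/(n + 1))^2
  (n - 1)/(n + 1) = (1.808 - 1)/(1.808 + 1) = 0.287749
  R = 0.287749^2 = 0.0827995
  R(%) = 0.0827995 * 100 = 8.28%

8.28%


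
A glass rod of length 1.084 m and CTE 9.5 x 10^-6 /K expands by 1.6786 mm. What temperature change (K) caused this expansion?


Rearrange dL = alpha * L0 * dT for dT:
  dT = dL / (alpha * L0)
  dL (m) = 1.6786 / 1000 = 0.0016786
  dT = 0.0016786 / ((9.5 x 10^-6) * 1.084) = 163.0 K

163.0 K


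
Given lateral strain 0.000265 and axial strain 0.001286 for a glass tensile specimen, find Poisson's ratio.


Poisson's ratio: nu = lateral strain / axial strain
  nu = 0.000265 / 0.001286 = 0.2061

0.2061


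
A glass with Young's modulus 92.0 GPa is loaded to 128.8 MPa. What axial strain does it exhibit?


Rearrange E = sigma / epsilon:
  epsilon = sigma / E
  E (MPa) = 92.0 * 1000 = 92000
  epsilon = 128.8 / 92000 = 0.0014

0.0014


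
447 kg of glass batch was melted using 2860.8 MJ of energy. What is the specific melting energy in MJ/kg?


Rearrange E = m * s for s:
  s = E / m
  s = 2860.8 / 447 = 6.4 MJ/kg

6.4 MJ/kg


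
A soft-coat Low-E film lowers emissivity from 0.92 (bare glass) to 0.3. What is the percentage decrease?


Percentage reduction = (1 - coated/uncoated) * 100
  Ratio = 0.3 / 0.92 = 0.3261
  Reduction = (1 - 0.3261) * 100 = 67.4%

67.4%


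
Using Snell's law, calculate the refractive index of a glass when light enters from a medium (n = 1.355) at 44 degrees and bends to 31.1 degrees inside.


Apply Snell's law: n1 * sin(theta1) = n2 * sin(theta2)
  n2 = n1 * sin(theta1) / sin(theta2)
  sin(44) = 0.694658
  sin(31.1) = 0.516533
  n2 = 1.355 * 0.694658 / 0.516533 = 1.8223

1.8223


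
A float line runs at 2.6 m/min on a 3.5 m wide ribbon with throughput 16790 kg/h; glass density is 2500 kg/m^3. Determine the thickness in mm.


Ribbon cross-section from mass balance:
  Volume rate = throughput / density = 16790 / 2500 = 6.716 m^3/h
  thickness = volume rate / (speed * 60 * width), i.e.
  thickness = throughput / (60 * speed * width * density) * 1000
  thickness = 16790 / (60 * 2.6 * 3.5 * 2500) * 1000 = 12.3 mm

12.3 mm


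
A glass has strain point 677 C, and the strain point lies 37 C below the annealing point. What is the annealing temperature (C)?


T_anneal = T_strain + gap:
  T_anneal = 677 + 37 = 714 C

714 C


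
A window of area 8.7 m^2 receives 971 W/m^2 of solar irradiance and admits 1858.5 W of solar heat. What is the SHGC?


Rearrange Q = Area * SHGC * Irradiance:
  SHGC = Q / (Area * Irradiance)
  SHGC = 1858.5 / (8.7 * 971) = 0.22

0.22


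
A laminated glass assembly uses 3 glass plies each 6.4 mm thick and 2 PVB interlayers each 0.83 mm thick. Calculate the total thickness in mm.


Total thickness = glass contribution + PVB contribution
  Glass: 3 * 6.4 = 19.2 mm
  PVB: 2 * 0.83 = 1.66 mm
  Total = 19.2 + 1.66 = 20.86 mm

20.86 mm


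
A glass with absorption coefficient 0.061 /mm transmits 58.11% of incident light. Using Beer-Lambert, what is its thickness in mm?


Rearrange T = exp(-alpha * thickness):
  thickness = -ln(T) / alpha
  T = 58.11/100 = 0.5811
  ln(T) = -0.54283
  -ln(T) = 0.54283
  thickness = 0.54283 / 0.061 = 8.9 mm

8.9 mm


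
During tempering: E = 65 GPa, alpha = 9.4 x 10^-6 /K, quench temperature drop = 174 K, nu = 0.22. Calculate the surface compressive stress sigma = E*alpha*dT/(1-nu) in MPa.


Tempering stress: sigma = E * alpha * dT / (1 - nu)
  E (MPa) = 65 * 1000 = 65000
  Numerator = 65000 * (9.4 x 10^-6) * 174 = 106.314
  Denominator = 1 - 0.22 = 0.78
  sigma = 106.314 / 0.78 = 136.3 MPa

136.3 MPa


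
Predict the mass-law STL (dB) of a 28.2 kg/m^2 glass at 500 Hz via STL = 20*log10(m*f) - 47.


Mass law: STL = 20 * log10(m * f) - 47
  m * f = 28.2 * 500 = 14100
  log10(14100) = 4.14922
  STL = 20 * 4.14922 - 47 = 82.9844 - 47 = 36.0 dB

36.0 dB


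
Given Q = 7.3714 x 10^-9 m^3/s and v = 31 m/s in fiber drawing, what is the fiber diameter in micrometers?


Cross-sectional area from continuity:
  A = Q / v = 7.3714 x 10^-9 / 31 = 2.377871 x 10^-10 m^2
Diameter from circular cross-section:
  d = sqrt(4A / pi) * 10^6 (m -> um)
  d = sqrt(4 * 2.377871 x 10^-10 / pi) * 10^6 = 17.4 um

17.4 um


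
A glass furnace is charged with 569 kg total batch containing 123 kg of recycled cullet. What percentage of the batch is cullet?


Cullet ratio = (cullet mass / total batch mass) * 100
  Ratio = 123 / 569 * 100 = 21.62%

21.62%


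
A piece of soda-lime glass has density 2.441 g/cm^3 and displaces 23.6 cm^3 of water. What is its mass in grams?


Rearrange rho = m / V:
  m = rho * V
  m = 2.441 * 23.6 = 57.608 g

57.608 g


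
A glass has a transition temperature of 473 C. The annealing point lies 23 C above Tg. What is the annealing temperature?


The annealing temperature is Tg plus the offset:
  T_anneal = 473 + 23 = 496 C

496 C


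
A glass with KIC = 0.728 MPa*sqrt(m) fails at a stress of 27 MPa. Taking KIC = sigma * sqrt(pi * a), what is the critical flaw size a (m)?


Rearrange KIC = sigma * sqrt(pi * a):
  sqrt(pi * a) = KIC / sigma
  sqrt(pi * a) = 0.728 / 27 = 0.026963
  a = (KIC / sigma)^2 / pi
  a = 0.026963^2 / pi = 0.0002314 m

0.0002314 m


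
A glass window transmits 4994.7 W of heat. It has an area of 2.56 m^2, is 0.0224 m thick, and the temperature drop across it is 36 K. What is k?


Fourier's law rearranged: k = Q * t / (A * dT)
  Numerator = 4994.7 * 0.0224 = 111.88128
  Denominator = 2.56 * 36 = 92.16
  k = 111.88128 / 92.16 = 1.214 W/mK

1.214 W/mK


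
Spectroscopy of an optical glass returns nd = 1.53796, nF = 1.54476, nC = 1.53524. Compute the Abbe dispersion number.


Abbe number formula: Vd = (nd - 1) / (nF - nC)
  nd - 1 = 1.53796 - 1 = 0.53796
  nF - nC = 1.54476 - 1.53524 = 0.00952
  Vd = 0.53796 / 0.00952 = 56.51

56.51


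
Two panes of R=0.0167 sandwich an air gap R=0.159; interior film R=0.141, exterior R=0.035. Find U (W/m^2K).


Total thermal resistance (series):
  R_total = R_in + R_glass + R_air + R_glass + R_out
  R_total = 0.141 + 0.0167 + 0.159 + 0.0167 + 0.035 = 0.3684 m^2K/W
U-value = 1 / R_total = 1 / 0.3684 = 2.714 W/m^2K

2.714 W/m^2K


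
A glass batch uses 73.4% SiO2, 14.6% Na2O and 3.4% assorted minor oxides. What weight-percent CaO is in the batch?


Pieces sum to 100%:
  CaO = 100 - (SiO2 + Na2O + others)
  CaO = 100 - (73.4 + 14.6 + 3.4) = 8.6%

8.6%


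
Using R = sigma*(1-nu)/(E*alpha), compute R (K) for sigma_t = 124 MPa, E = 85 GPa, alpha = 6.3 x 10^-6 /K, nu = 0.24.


Thermal shock resistance: R = sigma * (1 - nu) / (E * alpha)
  Numerator = 124 * (1 - 0.24) = 94.24
  Denominator = 85 * 1000 * (6.3 x 10^-6) = 0.5355
  R = 94.24 / 0.5355 = 176.0 K

176.0 K


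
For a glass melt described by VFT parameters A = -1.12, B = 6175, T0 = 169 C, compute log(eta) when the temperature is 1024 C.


VFT equation: log(eta) = A + B / (T - T0)
  T - T0 = 1024 - 169 = 855
  B / (T - T0) = 6175 / 855 = 7.222
  log(eta) = -1.12 + 7.222 = 6.102

6.102


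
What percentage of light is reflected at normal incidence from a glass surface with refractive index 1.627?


Fresnel reflectance at normal incidence:
  R = ((n - 1)/(n + 1))^2
  (n - 1)/(n + 1) = (1.627 - 1)/(1.627 + 1) = 0.238675
  R = 0.238675^2 = 0.0569658
  R(%) = 0.0569658 * 100 = 5.697%

5.697%


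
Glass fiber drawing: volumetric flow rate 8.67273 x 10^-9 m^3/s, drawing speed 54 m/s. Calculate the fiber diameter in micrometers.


Cross-sectional area from continuity:
  A = Q / v = 8.67273 x 10^-9 / 54 = 1.606061 x 10^-10 m^2
Diameter from circular cross-section:
  d = sqrt(4A / pi) * 10^6 (m -> um)
  d = sqrt(4 * 1.606061 x 10^-10 / pi) * 10^6 = 14.3 um

14.3 um


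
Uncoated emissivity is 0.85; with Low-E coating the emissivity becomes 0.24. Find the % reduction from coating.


Percentage reduction = (1 - coated/uncoated) * 100
  Ratio = 0.24 / 0.85 = 0.2824
  Reduction = (1 - 0.2824) * 100 = 71.8%

71.8%


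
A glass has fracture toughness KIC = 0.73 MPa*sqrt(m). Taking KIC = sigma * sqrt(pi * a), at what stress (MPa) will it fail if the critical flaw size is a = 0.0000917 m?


Rearrange KIC = sigma * sqrt(pi * a):
  sigma = KIC / sqrt(pi * a)
  sqrt(pi * 0.0000917) = 0.016973
  sigma = 0.73 / 0.016973 = 43.01 MPa

43.01 MPa


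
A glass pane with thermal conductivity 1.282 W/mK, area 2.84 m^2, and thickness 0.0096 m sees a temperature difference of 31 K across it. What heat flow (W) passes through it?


Fourier's law: Q = k * A * dT / t
  Q = 1.282 * 2.84 * 31 / 0.0096
  Q = 112.86728 / 0.0096 = 11757 W

11757 W


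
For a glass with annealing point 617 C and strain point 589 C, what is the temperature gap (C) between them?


Gap = T_anneal - T_strain:
  gap = 617 - 589 = 28 C

28 C


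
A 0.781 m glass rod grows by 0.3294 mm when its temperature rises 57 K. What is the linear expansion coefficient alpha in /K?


Rearrange dL = alpha * L0 * dT for alpha:
  alpha = dL / (L0 * dT)
  alpha = (0.3294 / 1000) / (0.781 * 57) = 0.000007399 /K = 7.399 x 10^-6 /K

7.399 x 10^-6 /K


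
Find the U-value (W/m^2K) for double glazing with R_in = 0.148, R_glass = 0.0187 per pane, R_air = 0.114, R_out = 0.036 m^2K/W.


Total thermal resistance (series):
  R_total = R_in + R_glass + R_air + R_glass + R_out
  R_total = 0.148 + 0.0187 + 0.114 + 0.0187 + 0.036 = 0.3354 m^2K/W
U-value = 1 / R_total = 1 / 0.3354 = 2.982 W/m^2K

2.982 W/m^2K


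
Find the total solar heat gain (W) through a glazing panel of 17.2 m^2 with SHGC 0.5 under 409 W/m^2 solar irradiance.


Solar heat gain: Q = Area * SHGC * Irradiance
  Q = 17.2 * 0.5 * 409 = 3517.4 W

3517.4 W


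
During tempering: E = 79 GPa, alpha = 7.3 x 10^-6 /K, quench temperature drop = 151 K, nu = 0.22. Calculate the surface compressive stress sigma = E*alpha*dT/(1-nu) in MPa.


Tempering stress: sigma = E * alpha * dT / (1 - nu)
  E (MPa) = 79 * 1000 = 79000
  Numerator = 79000 * (7.3 x 10^-6) * 151 = 87.0817
  Denominator = 1 - 0.22 = 0.78
  sigma = 87.0817 / 0.78 = 111.6 MPa

111.6 MPa


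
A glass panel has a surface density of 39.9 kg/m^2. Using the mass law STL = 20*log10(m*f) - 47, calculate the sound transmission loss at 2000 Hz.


Mass law: STL = 20 * log10(m * f) - 47
  m * f = 39.9 * 2000 = 79800
  log10(79800) = 4.902
  STL = 20 * 4.902 - 47 = 98.04 - 47 = 51.0 dB

51.0 dB


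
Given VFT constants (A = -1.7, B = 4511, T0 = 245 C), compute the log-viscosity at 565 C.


VFT equation: log(eta) = A + B / (T - T0)
  T - T0 = 565 - 245 = 320
  B / (T - T0) = 4511 / 320 = 14.097
  log(eta) = -1.7 + 14.097 = 12.397

12.397


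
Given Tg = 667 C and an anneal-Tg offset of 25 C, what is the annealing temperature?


The annealing temperature is Tg plus the offset:
  T_anneal = 667 + 25 = 692 C

692 C


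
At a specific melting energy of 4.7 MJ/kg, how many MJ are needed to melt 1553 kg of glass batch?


Total energy = mass * specific energy
  E = 1553 * 4.7 = 7299.1 MJ

7299.1 MJ


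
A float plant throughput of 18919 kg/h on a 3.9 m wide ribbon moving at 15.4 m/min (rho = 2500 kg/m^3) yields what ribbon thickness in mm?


Ribbon cross-section from mass balance:
  Volume rate = throughput / density = 18919 / 2500 = 7.5676 m^3/h
  thickness = volume rate / (speed * 60 * width), i.e.
  thickness = throughput / (60 * speed * width * density) * 1000
  thickness = 18919 / (60 * 15.4 * 3.9 * 2500) * 1000 = 2.1 mm

2.1 mm


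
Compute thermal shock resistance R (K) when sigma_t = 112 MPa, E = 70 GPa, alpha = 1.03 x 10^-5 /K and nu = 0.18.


Thermal shock resistance: R = sigma * (1 - nu) / (E * alpha)
  Numerator = 112 * (1 - 0.18) = 91.84
  Denominator = 70 * 1000 * (1.03 x 10^-5) = 0.721
  R = 91.84 / 0.721 = 127.4 K

127.4 K


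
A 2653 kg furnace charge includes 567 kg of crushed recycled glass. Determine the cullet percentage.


Cullet ratio = (cullet mass / total batch mass) * 100
  Ratio = 567 / 2653 * 100 = 21.37%

21.37%


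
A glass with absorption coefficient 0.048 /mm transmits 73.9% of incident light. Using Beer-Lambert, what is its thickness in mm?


Rearrange T = exp(-alpha * thickness):
  thickness = -ln(T) / alpha
  T = 73.9/100 = 0.739
  ln(T) = -0.30246
  -ln(T) = 0.30246
  thickness = 0.30246 / 0.048 = 6.3 mm

6.3 mm


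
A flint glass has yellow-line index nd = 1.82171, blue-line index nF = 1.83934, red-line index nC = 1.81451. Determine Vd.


Abbe number formula: Vd = (nd - 1) / (nF - nC)
  nd - 1 = 1.82171 - 1 = 0.82171
  nF - nC = 1.83934 - 1.81451 = 0.02483
  Vd = 0.82171 / 0.02483 = 33.09

33.09


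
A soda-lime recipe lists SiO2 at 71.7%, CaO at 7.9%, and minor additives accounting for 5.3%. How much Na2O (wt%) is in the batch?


Pieces sum to 100%:
  Na2O = 100 - (SiO2 + CaO + others)
  Na2O = 100 - (71.7 + 7.9 + 5.3) = 15.1%

15.1%


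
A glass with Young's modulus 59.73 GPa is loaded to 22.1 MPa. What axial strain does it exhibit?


Rearrange E = sigma / epsilon:
  epsilon = sigma / E
  E (MPa) = 59.73 * 1000 = 59730
  epsilon = 22.1 / 59730 = 0.00037

0.00037


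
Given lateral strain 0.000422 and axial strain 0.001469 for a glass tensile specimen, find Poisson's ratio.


Poisson's ratio: nu = lateral strain / axial strain
  nu = 0.000422 / 0.001469 = 0.2873

0.2873


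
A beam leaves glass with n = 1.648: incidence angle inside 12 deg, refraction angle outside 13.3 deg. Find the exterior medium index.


Apply Snell's law: n1 * sin(theta1) = n2 * sin(theta2)
  n2 = n1 * sin(theta1) / sin(theta2)
  sin(12) = 0.207912
  sin(13.3) = 0.23005
  n2 = 1.648 * 0.207912 / 0.23005 = 1.4894

1.4894


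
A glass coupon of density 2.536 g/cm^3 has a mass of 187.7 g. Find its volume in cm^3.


Rearrange rho = m / V:
  V = m / rho
  V = 187.7 / 2.536 = 74.014 cm^3

74.014 cm^3


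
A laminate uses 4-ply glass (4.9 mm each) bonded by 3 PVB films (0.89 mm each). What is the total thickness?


Total thickness = glass contribution + PVB contribution
  Glass: 4 * 4.9 = 19.6 mm
  PVB: 3 * 0.89 = 2.67 mm
  Total = 19.6 + 2.67 = 22.27 mm

22.27 mm


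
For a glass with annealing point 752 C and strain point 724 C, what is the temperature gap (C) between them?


Gap = T_anneal - T_strain:
  gap = 752 - 724 = 28 C

28 C


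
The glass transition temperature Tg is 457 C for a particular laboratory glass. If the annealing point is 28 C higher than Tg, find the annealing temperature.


The annealing temperature is Tg plus the offset:
  T_anneal = 457 + 28 = 485 C

485 C


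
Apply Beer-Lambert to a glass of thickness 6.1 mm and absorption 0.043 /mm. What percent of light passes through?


Beer-Lambert law: T = exp(-alpha * thickness)
  exponent = -0.043 * 6.1 = -0.2623
  T = exp(-0.2623) = 0.7693
  Percentage = 0.7693 * 100 = 76.93%

76.93%


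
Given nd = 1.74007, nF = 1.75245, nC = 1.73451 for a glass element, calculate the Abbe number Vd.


Abbe number formula: Vd = (nd - 1) / (nF - nC)
  nd - 1 = 1.74007 - 1 = 0.74007
  nF - nC = 1.75245 - 1.73451 = 0.01794
  Vd = 0.74007 / 0.01794 = 41.25

41.25


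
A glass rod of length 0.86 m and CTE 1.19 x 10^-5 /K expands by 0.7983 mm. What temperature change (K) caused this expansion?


Rearrange dL = alpha * L0 * dT for dT:
  dT = dL / (alpha * L0)
  dL (m) = 0.7983 / 1000 = 0.0007983
  dT = 0.0007983 / ((1.19 x 10^-5) * 0.86) = 78.0 K

78.0 K


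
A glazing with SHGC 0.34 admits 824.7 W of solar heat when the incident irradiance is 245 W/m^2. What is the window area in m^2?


Rearrange Q = Area * SHGC * Irradiance:
  Area = Q / (SHGC * Irradiance)
  Area = 824.7 / (0.34 * 245) = 9.9 m^2

9.9 m^2


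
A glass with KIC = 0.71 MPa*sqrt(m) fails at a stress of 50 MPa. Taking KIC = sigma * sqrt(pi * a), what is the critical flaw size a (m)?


Rearrange KIC = sigma * sqrt(pi * a):
  sqrt(pi * a) = KIC / sigma
  sqrt(pi * a) = 0.71 / 50 = 0.0142
  a = (KIC / sigma)^2 / pi
  a = 0.0142^2 / pi = 0.0000642 m

0.0000642 m


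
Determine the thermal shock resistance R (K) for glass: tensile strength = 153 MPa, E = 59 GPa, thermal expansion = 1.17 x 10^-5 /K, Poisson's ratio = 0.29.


Thermal shock resistance: R = sigma * (1 - nu) / (E * alpha)
  Numerator = 153 * (1 - 0.29) = 108.63
  Denominator = 59 * 1000 * (1.17 x 10^-5) = 0.6903
  R = 108.63 / 0.6903 = 157.4 K

157.4 K


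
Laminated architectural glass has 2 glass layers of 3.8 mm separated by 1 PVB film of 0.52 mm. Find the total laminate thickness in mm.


Total thickness = glass contribution + PVB contribution
  Glass: 2 * 3.8 = 7.6 mm
  PVB: 1 * 0.52 = 0.52 mm
  Total = 7.6 + 0.52 = 8.12 mm

8.12 mm


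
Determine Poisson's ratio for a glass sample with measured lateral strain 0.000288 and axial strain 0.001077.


Poisson's ratio: nu = lateral strain / axial strain
  nu = 0.000288 / 0.001077 = 0.2674

0.2674


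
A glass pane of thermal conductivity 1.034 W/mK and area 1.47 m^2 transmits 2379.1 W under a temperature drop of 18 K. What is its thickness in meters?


Fourier's law: t = k * A * dT / Q
  t = 1.034 * 1.47 * 18 / 2379.1
  t = 27.35964 / 2379.1 = 0.0115 m

0.0115 m


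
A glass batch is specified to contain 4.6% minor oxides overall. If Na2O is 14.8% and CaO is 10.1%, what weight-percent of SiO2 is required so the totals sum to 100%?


Known pieces sum to 100%:
  SiO2 = 100 - (others + Na2O + CaO)
  SiO2 = 100 - (4.6 + 14.8 + 10.1) = 70.5%

70.5%


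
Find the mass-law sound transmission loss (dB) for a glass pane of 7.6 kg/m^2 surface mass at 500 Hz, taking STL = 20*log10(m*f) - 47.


Mass law: STL = 20 * log10(m * f) - 47
  m * f = 7.6 * 500 = 3800
  log10(3800) = 3.57978
  STL = 20 * 3.57978 - 47 = 71.5956 - 47 = 24.6 dB

24.6 dB


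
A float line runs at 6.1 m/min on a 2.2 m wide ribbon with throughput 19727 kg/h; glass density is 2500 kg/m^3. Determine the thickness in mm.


Ribbon cross-section from mass balance:
  Volume rate = throughput / density = 19727 / 2500 = 7.8908 m^3/h
  thickness = volume rate / (speed * 60 * width), i.e.
  thickness = throughput / (60 * speed * width * density) * 1000
  thickness = 19727 / (60 * 6.1 * 2.2 * 2500) * 1000 = 9.8 mm

9.8 mm


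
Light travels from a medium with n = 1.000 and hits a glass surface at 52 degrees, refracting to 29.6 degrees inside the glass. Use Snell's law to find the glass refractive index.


Apply Snell's law: n1 * sin(theta1) = n2 * sin(theta2)
  n2 = n1 * sin(theta1) / sin(theta2)
  sin(52) = 0.788011
  sin(29.6) = 0.493942
  n2 = 1.000 * 0.788011 / 0.493942 = 1.5954

1.5954


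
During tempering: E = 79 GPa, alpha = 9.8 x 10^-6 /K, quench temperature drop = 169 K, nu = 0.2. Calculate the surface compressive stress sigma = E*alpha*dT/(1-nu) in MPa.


Tempering stress: sigma = E * alpha * dT / (1 - nu)
  E (MPa) = 79 * 1000 = 79000
  Numerator = 79000 * (9.8 x 10^-6) * 169 = 130.8398
  Denominator = 1 - 0.2 = 0.8
  sigma = 130.8398 / 0.8 = 163.5 MPa

163.5 MPa


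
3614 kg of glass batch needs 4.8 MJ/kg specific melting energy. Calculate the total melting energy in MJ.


Total energy = mass * specific energy
  E = 3614 * 4.8 = 17347.2 MJ

17347.2 MJ


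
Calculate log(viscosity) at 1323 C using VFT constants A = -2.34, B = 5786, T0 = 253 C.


VFT equation: log(eta) = A + B / (T - T0)
  T - T0 = 1323 - 253 = 1070
  B / (T - T0) = 5786 / 1070 = 5.407
  log(eta) = -2.34 + 5.407 = 3.067

3.067


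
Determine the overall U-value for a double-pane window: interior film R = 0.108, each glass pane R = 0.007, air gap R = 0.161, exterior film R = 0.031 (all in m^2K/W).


Total thermal resistance (series):
  R_total = R_in + R_glass + R_air + R_glass + R_out
  R_total = 0.108 + 0.007 + 0.161 + 0.007 + 0.031 = 0.314 m^2K/W
U-value = 1 / R_total = 1 / 0.314 = 3.185 W/m^2K

3.185 W/m^2K


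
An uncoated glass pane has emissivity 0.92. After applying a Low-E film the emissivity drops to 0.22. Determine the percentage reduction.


Percentage reduction = (1 - coated/uncoated) * 100
  Ratio = 0.22 / 0.92 = 0.2391
  Reduction = (1 - 0.2391) * 100 = 76.1%

76.1%


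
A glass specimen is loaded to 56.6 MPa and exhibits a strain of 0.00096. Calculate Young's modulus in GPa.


Young's modulus: E = stress / strain
  E = 56.6 MPa / 0.00096 = 58958.33 MPa
Convert to GPa: 58958.33 / 1000 = 58.96 GPa

58.96 GPa


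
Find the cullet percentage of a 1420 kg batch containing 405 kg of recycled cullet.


Cullet ratio = (cullet mass / total batch mass) * 100
  Ratio = 405 / 1420 * 100 = 28.52%

28.52%


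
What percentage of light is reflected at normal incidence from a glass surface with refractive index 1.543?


Fresnel reflectance at normal incidence:
  R = ((n - 1)/(n + 1))^2
  (n - 1)/(n + 1) = (1.543 - 1)/(1.543 + 1) = 0.213527
  R = 0.213527^2 = 0.0455938
  R(%) = 0.0455938 * 100 = 4.559%

4.559%
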